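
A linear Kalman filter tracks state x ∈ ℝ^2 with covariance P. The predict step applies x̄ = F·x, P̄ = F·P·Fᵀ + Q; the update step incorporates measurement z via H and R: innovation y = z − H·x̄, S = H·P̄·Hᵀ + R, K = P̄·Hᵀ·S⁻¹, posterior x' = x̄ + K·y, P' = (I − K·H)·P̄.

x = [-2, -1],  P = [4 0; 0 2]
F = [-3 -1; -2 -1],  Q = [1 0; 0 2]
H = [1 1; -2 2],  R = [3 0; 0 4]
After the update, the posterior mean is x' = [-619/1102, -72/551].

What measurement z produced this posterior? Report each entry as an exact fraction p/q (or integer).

z = [-1, 1]

x̄ = F·x = [7, 5]
P̄ = F·P·Fᵀ + Q = [39 26; 26 20]
S = H·P̄·Hᵀ + R = [114 -38; -38 32]
K = P̄·Hᵀ·S⁻¹ = [273/551 -13/58; 254/551 5/29]
x' − x̄ = [-8333/1102, -2827/551] = K·y
y = (KᵀK)⁻¹·Kᵀ·(x' − x̄) = [-13, 5]
z = y + H·x̄ = [-13, 5] + [12, -4] = [-1, 1]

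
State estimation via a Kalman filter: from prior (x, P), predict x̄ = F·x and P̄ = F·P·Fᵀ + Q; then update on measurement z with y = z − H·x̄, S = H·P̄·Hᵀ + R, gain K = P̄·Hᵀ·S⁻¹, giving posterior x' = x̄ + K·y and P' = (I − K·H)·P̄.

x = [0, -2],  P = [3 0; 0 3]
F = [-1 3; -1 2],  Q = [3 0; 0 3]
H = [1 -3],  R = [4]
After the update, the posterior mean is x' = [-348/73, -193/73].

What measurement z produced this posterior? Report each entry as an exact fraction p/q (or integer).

z = [3]

x̄ = F·x = [-6, -4]
P̄ = F·P·Fᵀ + Q = [33 21; 21 18]
S = H·P̄·Hᵀ + R = [73]
K = P̄·Hᵀ·S⁻¹ = [-30/73; -33/73]
x' − x̄ = [90/73, 99/73] = K·y
y = (KᵀK)⁻¹·Kᵀ·(x' − x̄) = [-3]
z = y + H·x̄ = [-3] + [6] = [3]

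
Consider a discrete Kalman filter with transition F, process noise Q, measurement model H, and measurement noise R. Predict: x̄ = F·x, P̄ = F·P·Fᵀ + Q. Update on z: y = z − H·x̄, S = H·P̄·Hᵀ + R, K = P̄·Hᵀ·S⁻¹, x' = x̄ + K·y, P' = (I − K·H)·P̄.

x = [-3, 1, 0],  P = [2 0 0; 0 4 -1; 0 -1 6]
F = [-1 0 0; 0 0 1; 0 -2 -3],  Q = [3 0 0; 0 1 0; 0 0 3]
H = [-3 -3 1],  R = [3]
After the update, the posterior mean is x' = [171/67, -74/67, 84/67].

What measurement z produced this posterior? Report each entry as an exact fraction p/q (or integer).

z = [-3]

x̄ = F·x = [3, 0, -2]
P̄ = F·P·Fᵀ + Q = [5 0 0; 0 7 -16; 0 -16 61]
S = H·P̄·Hᵀ + R = [268]
K = P̄·Hᵀ·S⁻¹ = [-15/268; -37/268; 109/268]
x' − x̄ = [-30/67, -74/67, 218/67] = K·y
y = (KᵀK)⁻¹·Kᵀ·(x' − x̄) = [8]
z = y + H·x̄ = [8] + [-11] = [-3]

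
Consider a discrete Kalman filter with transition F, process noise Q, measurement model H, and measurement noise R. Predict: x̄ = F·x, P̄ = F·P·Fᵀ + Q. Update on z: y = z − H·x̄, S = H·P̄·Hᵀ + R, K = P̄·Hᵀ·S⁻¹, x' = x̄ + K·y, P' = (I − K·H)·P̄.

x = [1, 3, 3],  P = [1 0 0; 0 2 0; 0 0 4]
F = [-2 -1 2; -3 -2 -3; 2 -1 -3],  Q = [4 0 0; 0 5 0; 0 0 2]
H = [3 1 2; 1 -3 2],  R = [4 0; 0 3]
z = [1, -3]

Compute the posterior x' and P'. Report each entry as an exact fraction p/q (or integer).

x̄ = F·x = [1, -18, -10]
P̄ = F·P·Fᵀ + Q = [26 -14 -26; -14 58 34; -26 34 44]
y = z − H·x̄ = [36, -38]
S = H·P̄·Hᵀ + R = [212 -152; -152 299]
K = P̄·Hᵀ·S⁻¹ = [1505/10071 1304/10071; 191/1119 -352/1119; 1769/10071 -448/10071]
x' = x̄ + K·y = [14699/10071, 110/1119, -20002/10071]
P' = (I − K·H)·P̄ = [222922/10071 -12326/1119 -275906/10071; -12326/1119 2206/373 15562/1119; -275906/10071 15562/1119 347368/10071]

x' = [14699/10071, 110/1119, -20002/10071]
P' = [222922/10071 -12326/1119 -275906/10071; -12326/1119 2206/373 15562/1119; -275906/10071 15562/1119 347368/10071]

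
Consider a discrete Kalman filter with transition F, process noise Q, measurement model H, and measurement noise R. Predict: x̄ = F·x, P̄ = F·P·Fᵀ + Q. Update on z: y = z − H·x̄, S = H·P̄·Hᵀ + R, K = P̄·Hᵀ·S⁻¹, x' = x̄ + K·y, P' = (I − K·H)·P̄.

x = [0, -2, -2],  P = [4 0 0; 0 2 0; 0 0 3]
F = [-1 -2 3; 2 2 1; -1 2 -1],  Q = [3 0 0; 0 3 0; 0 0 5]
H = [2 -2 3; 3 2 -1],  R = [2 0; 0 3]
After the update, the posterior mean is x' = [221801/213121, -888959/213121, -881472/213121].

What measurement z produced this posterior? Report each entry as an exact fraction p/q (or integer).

x̄ = F·x = [-2, -6, -2]
P̄ = F·P·Fᵀ + Q = [42 -7 -13; -7 30 -3; -13 -3 20]
S = H·P̄·Hᵀ + R = [406 -29; -29 527]
K = P̄·Hᵀ·S⁻¹ = [34718/213121 1809/7349; -42523/213121 505/7349; 19195/213121 -870/7349]
x' − x̄ = [648043/213121, 389767/213121, -455230/213121] = K·y
y = (KᵀK)⁻¹·Kᵀ·(x' − x̄) = [-4, 15]
z = y + H·x̄ = [-4, 15] + [2, -16] = [-2, -1]

z = [-2, -1]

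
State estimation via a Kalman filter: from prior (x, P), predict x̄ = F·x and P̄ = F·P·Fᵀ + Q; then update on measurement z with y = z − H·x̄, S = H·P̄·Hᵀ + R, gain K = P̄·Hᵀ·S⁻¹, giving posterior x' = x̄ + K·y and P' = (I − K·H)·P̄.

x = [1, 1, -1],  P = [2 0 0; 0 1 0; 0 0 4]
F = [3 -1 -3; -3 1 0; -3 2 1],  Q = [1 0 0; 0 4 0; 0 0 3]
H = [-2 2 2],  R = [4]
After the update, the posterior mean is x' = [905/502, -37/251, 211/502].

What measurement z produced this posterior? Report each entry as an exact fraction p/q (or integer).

z = [-3]

x̄ = F·x = [5, -2, -2]
P̄ = F·P·Fᵀ + Q = [56 -19 -32; -19 23 20; -32 20 29]
S = H·P̄·Hᵀ + R = [1004]
K = P̄·Hᵀ·S⁻¹ = [-107/502; 31/251; 81/502]
x' − x̄ = [-1605/502, 465/251, 1215/502] = K·y
y = (KᵀK)⁻¹·Kᵀ·(x' − x̄) = [15]
z = y + H·x̄ = [15] + [-18] = [-3]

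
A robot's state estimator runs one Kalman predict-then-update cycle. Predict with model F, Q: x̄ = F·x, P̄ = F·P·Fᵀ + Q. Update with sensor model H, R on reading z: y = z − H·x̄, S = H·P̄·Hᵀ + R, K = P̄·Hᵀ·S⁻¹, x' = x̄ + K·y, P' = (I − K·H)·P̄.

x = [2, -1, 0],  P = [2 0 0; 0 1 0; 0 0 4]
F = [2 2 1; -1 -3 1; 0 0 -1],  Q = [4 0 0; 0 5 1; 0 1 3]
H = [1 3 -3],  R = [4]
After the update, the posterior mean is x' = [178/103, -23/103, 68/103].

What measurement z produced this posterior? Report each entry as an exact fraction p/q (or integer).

x̄ = F·x = [2, 1, 0]
P̄ = F·P·Fᵀ + Q = [20 -6 -4; -6 20 -3; -4 -3 7]
S = H·P̄·Hᵀ + R = [309]
K = P̄·Hᵀ·S⁻¹ = [14/309; 21/103; -34/309]
x' − x̄ = [-28/103, -126/103, 68/103] = K·y
y = (KᵀK)⁻¹·Kᵀ·(x' − x̄) = [-6]
z = y + H·x̄ = [-6] + [5] = [-1]

z = [-1]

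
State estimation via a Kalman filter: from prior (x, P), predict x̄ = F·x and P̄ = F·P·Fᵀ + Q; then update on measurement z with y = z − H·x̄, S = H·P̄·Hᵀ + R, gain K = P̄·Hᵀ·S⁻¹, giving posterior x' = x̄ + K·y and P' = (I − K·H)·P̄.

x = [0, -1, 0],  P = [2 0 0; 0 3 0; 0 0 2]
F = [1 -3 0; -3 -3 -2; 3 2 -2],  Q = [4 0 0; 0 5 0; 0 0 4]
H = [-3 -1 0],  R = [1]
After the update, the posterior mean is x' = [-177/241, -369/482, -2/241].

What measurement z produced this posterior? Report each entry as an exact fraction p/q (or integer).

z = [3]

x̄ = F·x = [3, 3, -2]
P̄ = F·P·Fᵀ + Q = [33 21 -12; 21 58 -28; -12 -28 42]
S = H·P̄·Hᵀ + R = [482]
K = P̄·Hᵀ·S⁻¹ = [-60/241; -121/482; 32/241]
x' − x̄ = [-900/241, -1815/482, 480/241] = K·y
y = (KᵀK)⁻¹·Kᵀ·(x' − x̄) = [15]
z = y + H·x̄ = [15] + [-12] = [3]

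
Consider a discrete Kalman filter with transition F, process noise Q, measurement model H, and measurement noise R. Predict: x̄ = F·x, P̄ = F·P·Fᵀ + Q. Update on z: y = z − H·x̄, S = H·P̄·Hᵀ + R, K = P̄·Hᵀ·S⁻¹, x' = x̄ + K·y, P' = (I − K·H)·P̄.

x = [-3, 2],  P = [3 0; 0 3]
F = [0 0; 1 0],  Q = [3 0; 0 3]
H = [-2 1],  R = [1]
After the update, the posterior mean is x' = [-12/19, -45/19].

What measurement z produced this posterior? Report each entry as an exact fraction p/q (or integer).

x̄ = F·x = [0, -3]
P̄ = F·P·Fᵀ + Q = [3 0; 0 6]
S = H·P̄·Hᵀ + R = [19]
K = P̄·Hᵀ·S⁻¹ = [-6/19; 6/19]
x' − x̄ = [-12/19, 12/19] = K·y
y = (KᵀK)⁻¹·Kᵀ·(x' − x̄) = [2]
z = y + H·x̄ = [2] + [-3] = [-1]

z = [-1]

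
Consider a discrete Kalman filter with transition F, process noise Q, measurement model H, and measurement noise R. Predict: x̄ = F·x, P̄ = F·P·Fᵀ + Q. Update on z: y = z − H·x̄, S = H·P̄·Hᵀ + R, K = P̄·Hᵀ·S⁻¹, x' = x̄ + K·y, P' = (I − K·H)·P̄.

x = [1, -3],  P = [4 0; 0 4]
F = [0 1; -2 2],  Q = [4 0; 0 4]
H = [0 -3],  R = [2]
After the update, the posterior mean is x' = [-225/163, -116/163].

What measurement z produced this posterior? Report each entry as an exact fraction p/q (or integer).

z = [2]

x̄ = F·x = [-3, -8]
P̄ = F·P·Fᵀ + Q = [8 8; 8 36]
S = H·P̄·Hᵀ + R = [326]
K = P̄·Hᵀ·S⁻¹ = [-12/163; -54/163]
x' − x̄ = [264/163, 1188/163] = K·y
y = (KᵀK)⁻¹·Kᵀ·(x' − x̄) = [-22]
z = y + H·x̄ = [-22] + [24] = [2]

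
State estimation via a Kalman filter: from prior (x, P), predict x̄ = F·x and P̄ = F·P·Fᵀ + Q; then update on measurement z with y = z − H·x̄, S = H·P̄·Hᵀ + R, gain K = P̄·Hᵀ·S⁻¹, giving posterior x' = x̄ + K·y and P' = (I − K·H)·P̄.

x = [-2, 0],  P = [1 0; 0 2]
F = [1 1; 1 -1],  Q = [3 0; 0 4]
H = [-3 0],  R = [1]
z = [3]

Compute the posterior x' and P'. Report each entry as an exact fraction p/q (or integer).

x̄ = F·x = [-2, -2]
P̄ = F·P·Fᵀ + Q = [6 -1; -1 7]
y = z − H·x̄ = [-3]
S = H·P̄·Hᵀ + R = [55]
K = P̄·Hᵀ·S⁻¹ = [-18/55; 3/55]
x' = x̄ + K·y = [-56/55, -119/55]
P' = (I − K·H)·P̄ = [6/55 -1/55; -1/55 376/55]

x' = [-56/55, -119/55]
P' = [6/55 -1/55; -1/55 376/55]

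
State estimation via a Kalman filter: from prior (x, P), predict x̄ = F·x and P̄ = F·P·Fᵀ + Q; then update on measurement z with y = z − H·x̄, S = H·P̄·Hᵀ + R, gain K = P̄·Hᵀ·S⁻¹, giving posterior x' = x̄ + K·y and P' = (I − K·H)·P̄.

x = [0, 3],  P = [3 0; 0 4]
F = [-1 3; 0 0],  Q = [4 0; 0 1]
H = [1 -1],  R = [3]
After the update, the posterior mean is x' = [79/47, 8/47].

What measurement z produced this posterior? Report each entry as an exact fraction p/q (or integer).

x̄ = F·x = [9, 0]
P̄ = F·P·Fᵀ + Q = [43 0; 0 1]
S = H·P̄·Hᵀ + R = [47]
K = P̄·Hᵀ·S⁻¹ = [43/47; -1/47]
x' − x̄ = [-344/47, 8/47] = K·y
y = (KᵀK)⁻¹·Kᵀ·(x' − x̄) = [-8]
z = y + H·x̄ = [-8] + [9] = [1]

z = [1]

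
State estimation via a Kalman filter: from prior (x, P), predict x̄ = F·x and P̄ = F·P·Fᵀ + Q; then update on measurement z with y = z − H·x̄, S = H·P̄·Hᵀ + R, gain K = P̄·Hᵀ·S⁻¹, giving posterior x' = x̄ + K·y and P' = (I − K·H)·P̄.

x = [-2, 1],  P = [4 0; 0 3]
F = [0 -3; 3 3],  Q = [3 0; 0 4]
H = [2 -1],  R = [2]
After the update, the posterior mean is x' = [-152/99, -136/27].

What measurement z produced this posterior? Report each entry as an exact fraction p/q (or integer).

z = [2]

x̄ = F·x = [-3, -3]
P̄ = F·P·Fᵀ + Q = [30 -27; -27 67]
S = H·P̄·Hᵀ + R = [297]
K = P̄·Hᵀ·S⁻¹ = [29/99; -11/27]
x' − x̄ = [145/99, -55/27] = K·y
y = (KᵀK)⁻¹·Kᵀ·(x' − x̄) = [5]
z = y + H·x̄ = [5] + [-3] = [2]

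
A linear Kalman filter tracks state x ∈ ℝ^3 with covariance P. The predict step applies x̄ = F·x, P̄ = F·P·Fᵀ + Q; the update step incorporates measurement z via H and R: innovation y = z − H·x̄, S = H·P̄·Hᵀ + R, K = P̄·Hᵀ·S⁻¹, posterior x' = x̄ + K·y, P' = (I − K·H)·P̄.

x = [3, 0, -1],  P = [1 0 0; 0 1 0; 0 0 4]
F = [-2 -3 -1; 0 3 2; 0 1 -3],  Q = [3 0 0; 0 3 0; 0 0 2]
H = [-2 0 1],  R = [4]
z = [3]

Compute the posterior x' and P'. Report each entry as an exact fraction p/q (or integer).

x' = [-125/87, -304/87, 17/29]
P' = [779/87 -1076/87 478/29; -1076/87 2267/87 -700/29; 478/29 -700/29 984/29]

x̄ = F·x = [-5, -2, 3]
P̄ = F·P·Fᵀ + Q = [20 -17 9; -17 28 -21; 9 -21 39]
y = z − H·x̄ = [-10]
S = H·P̄·Hᵀ + R = [87]
K = P̄·Hᵀ·S⁻¹ = [-31/87; 13/87; 7/29]
x' = x̄ + K·y = [-125/87, -304/87, 17/29]
P' = (I − K·H)·P̄ = [779/87 -1076/87 478/29; -1076/87 2267/87 -700/29; 478/29 -700/29 984/29]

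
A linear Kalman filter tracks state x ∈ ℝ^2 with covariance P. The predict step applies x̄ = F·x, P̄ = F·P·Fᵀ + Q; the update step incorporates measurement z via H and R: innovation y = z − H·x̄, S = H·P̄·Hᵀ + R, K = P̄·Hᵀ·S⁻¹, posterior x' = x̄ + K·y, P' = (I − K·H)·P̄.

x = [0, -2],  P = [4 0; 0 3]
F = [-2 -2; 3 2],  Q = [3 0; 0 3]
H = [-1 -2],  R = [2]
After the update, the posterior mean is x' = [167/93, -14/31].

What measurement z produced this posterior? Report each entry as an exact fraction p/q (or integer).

x̄ = F·x = [4, -4]
P̄ = F·P·Fᵀ + Q = [31 -36; -36 51]
S = H·P̄·Hᵀ + R = [93]
K = P̄·Hᵀ·S⁻¹ = [41/93; -22/31]
x' − x̄ = [-205/93, 110/31] = K·y
y = (KᵀK)⁻¹·Kᵀ·(x' − x̄) = [-5]
z = y + H·x̄ = [-5] + [4] = [-1]

z = [-1]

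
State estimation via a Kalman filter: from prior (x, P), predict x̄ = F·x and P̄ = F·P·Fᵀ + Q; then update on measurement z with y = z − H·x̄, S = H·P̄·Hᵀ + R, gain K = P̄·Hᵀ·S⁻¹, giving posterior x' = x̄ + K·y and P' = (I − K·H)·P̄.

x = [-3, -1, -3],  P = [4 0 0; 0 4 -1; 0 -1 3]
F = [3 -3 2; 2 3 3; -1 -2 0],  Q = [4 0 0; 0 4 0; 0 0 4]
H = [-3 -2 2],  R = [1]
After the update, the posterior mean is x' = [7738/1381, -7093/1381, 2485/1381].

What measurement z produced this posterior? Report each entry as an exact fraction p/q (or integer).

x̄ = F·x = [-12, -18, 5]
P̄ = F·P·Fᵀ + Q = [100 9 16; 9 65 -26; 16 -26 24]
S = H·P̄·Hᵀ + R = [1381]
K = P̄·Hᵀ·S⁻¹ = [-286/1381; -209/1381; 52/1381]
x' − x̄ = [24310/1381, 17765/1381, -4420/1381] = K·y
y = (KᵀK)⁻¹·Kᵀ·(x' − x̄) = [-85]
z = y + H·x̄ = [-85] + [82] = [-3]

z = [-3]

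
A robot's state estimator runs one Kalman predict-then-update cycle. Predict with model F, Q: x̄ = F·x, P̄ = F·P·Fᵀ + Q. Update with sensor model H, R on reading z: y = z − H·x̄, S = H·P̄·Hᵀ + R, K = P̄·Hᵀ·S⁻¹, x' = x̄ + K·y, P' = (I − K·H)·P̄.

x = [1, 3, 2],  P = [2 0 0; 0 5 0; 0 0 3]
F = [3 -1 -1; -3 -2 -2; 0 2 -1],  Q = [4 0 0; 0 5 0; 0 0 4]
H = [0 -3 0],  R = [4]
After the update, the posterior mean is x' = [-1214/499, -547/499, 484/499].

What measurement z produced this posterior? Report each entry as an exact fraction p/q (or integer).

z = [3]

x̄ = F·x = [-2, -13, 4]
P̄ = F·P·Fᵀ + Q = [30 -2 -7; -2 55 -14; -7 -14 27]
S = H·P̄·Hᵀ + R = [499]
K = P̄·Hᵀ·S⁻¹ = [6/499; -165/499; 42/499]
x' − x̄ = [-216/499, 5940/499, -1512/499] = K·y
y = (KᵀK)⁻¹·Kᵀ·(x' − x̄) = [-36]
z = y + H·x̄ = [-36] + [39] = [3]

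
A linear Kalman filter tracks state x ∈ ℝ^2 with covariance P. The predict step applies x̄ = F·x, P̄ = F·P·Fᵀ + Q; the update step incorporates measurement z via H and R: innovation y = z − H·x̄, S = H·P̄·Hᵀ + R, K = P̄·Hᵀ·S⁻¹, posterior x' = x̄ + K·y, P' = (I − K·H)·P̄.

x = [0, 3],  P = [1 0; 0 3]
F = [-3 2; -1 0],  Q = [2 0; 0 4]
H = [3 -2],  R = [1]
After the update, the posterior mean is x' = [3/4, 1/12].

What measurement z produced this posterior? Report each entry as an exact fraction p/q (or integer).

z = [2]

x̄ = F·x = [6, 0]
P̄ = F·P·Fᵀ + Q = [23 3; 3 5]
S = H·P̄·Hᵀ + R = [192]
K = P̄·Hᵀ·S⁻¹ = [21/64; -1/192]
x' − x̄ = [-21/4, 1/12] = K·y
y = (KᵀK)⁻¹·Kᵀ·(x' − x̄) = [-16]
z = y + H·x̄ = [-16] + [18] = [2]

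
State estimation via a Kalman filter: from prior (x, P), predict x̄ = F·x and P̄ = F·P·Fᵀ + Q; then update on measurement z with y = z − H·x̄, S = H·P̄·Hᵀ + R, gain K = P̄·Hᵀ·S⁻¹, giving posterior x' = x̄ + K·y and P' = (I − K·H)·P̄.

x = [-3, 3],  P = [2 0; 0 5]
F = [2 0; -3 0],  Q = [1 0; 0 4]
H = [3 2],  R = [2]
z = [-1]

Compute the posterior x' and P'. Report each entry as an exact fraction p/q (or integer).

x' = [-55/9, 235/27]
P' = [26/3 -116/9; -116/9 530/27]

x̄ = F·x = [-6, 9]
P̄ = F·P·Fᵀ + Q = [9 -12; -12 22]
y = z − H·x̄ = [-1]
S = H·P̄·Hᵀ + R = [27]
K = P̄·Hᵀ·S⁻¹ = [1/9; 8/27]
x' = x̄ + K·y = [-55/9, 235/27]
P' = (I − K·H)·P̄ = [26/3 -116/9; -116/9 530/27]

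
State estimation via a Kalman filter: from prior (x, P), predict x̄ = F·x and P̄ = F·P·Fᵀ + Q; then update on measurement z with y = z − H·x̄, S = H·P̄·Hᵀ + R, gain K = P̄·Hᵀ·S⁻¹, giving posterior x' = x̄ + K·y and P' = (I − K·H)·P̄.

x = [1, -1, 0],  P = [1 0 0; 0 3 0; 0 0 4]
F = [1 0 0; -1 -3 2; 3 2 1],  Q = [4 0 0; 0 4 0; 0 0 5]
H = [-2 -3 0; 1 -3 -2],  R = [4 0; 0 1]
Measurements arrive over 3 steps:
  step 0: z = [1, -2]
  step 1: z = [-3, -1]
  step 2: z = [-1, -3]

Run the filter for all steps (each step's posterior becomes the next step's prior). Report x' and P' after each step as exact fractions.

step 0: x' = [36708/51215, -7829/10243, 127808/51215], P' = [225011/51215 -29074/10243 328881/51215; -29074/10243 23176/10243 -49030/10243; 328881/51215 -49030/10243 541986/51215]
step 1: x' = [-53147436/291043805, 316732837/291043805, -350775942/291043805], P' = [2642345852/873131415 -1547802172/873131415 3599063482/873131415; -1547802172/873131415 250175164/174626283 -522589948/174626283; 3599063482/873131415 -522589948/174626283 1171368010/174626283]
step 2: x' = [37485797199777/29957080652041, -17163513934344/29957080652041, 179553123623405/59914161304082], P' = [90622867807922/29957080652041 -53073658079046/29957080652041 123423372439535/29957080652041; -53073658079046/29957080652041 42885525244462/29957080652041 -89592076485111/29957080652041; 123423372439535/29957080652041 -89592076485111/29957080652041 401680830418531/59914161304082]

step 0: x̄ = F·x = [1, 2, 1]
step 0: P̄ = F·P·Fᵀ + Q = [5 -1 3; -1 48 -13; 3 -13 30]
step 0: y = z − H·x̄ = [9, 5]
step 0: S = H·P̄·Hᵀ + R = [444 353; 353 396]
step 0: K = P̄·Hᵀ·S⁻¹ = [-3478/51215 3359/51215; -2845/10243 -542/10243; 19422/51215 -19641/51215]
step 0: x' = x̄ + K·y = [36708/51215, -7829/10243, 127808/51215]
step 0: P' = (I − K·H)·P̄ = [225011/51215 -29074/10243 328881/51215; -29074/10243 23176/10243 -49030/10243; 328881/51215 -49030/10243 541986/51215]
step 1: x̄ = F·x = [36708/51215, 336343/51215, 159642/51215]
step 1: P̄ = F·P·Fᵀ + Q = [429871/51215 868861/51215 713174/51215; 868861/51215 4394791/51215 2711984/51215; 713174/51215 2711984/51215 2534926/51215]
step 1: y = z − H·x̄ = [185760/10243, 248078/10243]
step 1: S = H·P̄·Hᵀ + R = [10380759/10243 12084912/10243; 12084912/10243 14930371/10243]
step 1: K = P̄·Hᵀ·S⁻¹ = [-8437963/45954285 29208468/291043805; -8645041/45954285 -24843384/291043805; 8430556/45954285 -91922466/291043805]
step 1: x' = x̄ + K·y = [-53147436/291043805, 316732837/291043805, -350775942/291043805]
step 1: P' = (I − K·H)·P̄ = [2642345852/873131415 -1547802172/873131415 3599063482/873131415; -1547802172/873131415 250175164/174626283 -522589948/174626283; 3599063482/873131415 -522589948/174626283 1171368010/174626283]
step 2: x̄ = F·x = [-53147436/291043805, -1598602959/291043805, 123247424/291043805]
step 2: P̄ = F·P·Fᵀ + Q = [6134871512/873131415 3066395876/291043805 8430496694/873131415; 3066395876/291043805 16164148004/291043805 9563193062/291043805; 8430496694/873131415 9563193062/291043805 31576068941/873131415]
step 2: y = z − H·x̄ = [-5193147554/291043805, -282594632/15318095]
step 2: S = H·P̄·Hᵀ + R = [574854259352/873131415 6922308188/9190857; 6922308188/9190857 43426426973/45954285]
step 2: K = P̄·Hᵀ·S⁻¹ = [-11012380689353/59914161304082 2997097165990/29957080652041; -11254629787647/59914161304082 -2546080842210/29957080652041; 21929484576263/119828322608164 -9481228523663/29957080652041]
step 2: x' = x̄ + K·y = [37485797199777/29957080652041, -17163513934344/29957080652041, 179553123623405/59914161304082]
step 2: P' = (I − K·H)·P̄ = [90622867807922/29957080652041 -53073658079046/29957080652041 123423372439535/29957080652041; -53073658079046/29957080652041 42885525244462/29957080652041 -89592076485111/29957080652041; 123423372439535/29957080652041 -89592076485111/29957080652041 401680830418531/59914161304082]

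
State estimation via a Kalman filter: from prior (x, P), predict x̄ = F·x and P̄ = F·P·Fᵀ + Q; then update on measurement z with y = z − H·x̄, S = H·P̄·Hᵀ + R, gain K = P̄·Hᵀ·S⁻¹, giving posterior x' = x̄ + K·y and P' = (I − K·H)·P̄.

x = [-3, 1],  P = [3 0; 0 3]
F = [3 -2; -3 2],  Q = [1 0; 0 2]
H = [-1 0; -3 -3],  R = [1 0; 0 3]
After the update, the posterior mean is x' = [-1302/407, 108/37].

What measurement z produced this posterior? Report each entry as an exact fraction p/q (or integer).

x̄ = F·x = [-11, 11]
P̄ = F·P·Fᵀ + Q = [40 -39; -39 41]
S = H·P̄·Hᵀ + R = [41 3; 3 30]
K = P̄·Hᵀ·S⁻¹ = [-397/407 -1/407; 36/37 -11/37]
x' − x̄ = [3175/407, -299/37] = K·y
y = (KᵀK)⁻¹·Kᵀ·(x' − x̄) = [-8, 1]
z = y + H·x̄ = [-8, 1] + [11, 0] = [3, 1]

z = [3, 1]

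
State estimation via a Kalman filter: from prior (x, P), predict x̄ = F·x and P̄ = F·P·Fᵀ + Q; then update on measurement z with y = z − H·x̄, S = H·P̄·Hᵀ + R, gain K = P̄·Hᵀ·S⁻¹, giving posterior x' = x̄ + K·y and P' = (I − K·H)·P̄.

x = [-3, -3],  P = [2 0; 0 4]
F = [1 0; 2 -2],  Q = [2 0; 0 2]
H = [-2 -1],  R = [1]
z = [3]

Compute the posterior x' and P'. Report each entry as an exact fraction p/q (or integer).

x̄ = F·x = [-3, 0]
P̄ = F·P·Fᵀ + Q = [4 4; 4 26]
y = z − H·x̄ = [-3]
S = H·P̄·Hᵀ + R = [59]
K = P̄·Hᵀ·S⁻¹ = [-12/59; -34/59]
x' = x̄ + K·y = [-141/59, 102/59]
P' = (I − K·H)·P̄ = [92/59 -172/59; -172/59 378/59]

x' = [-141/59, 102/59]
P' = [92/59 -172/59; -172/59 378/59]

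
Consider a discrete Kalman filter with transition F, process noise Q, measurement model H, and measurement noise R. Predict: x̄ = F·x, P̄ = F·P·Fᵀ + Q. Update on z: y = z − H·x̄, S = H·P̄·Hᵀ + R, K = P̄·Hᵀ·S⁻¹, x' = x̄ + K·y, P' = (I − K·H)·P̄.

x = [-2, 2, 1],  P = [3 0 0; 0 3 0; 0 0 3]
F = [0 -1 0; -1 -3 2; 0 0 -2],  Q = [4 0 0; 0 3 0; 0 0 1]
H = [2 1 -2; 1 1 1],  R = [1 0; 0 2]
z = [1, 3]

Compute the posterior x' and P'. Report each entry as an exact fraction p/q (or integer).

x̄ = F·x = [-2, -2, -2]
P̄ = F·P·Fᵀ + Q = [7 9 0; 9 45 -12; 0 -12 13]
y = z − H·x̄ = [3, 9]
S = H·P̄·Hᵀ + R = [210 72; 72 61]
K = P̄·Hᵀ·S⁻¹ = [251/7626 284/1271; 761/2542 426/1271; -1195/3813 491/1271]
x' = x̄ + K·y = [9/82, 157/82, 22/41]
P' = (I − K·H)·P̄ = [20345/7626 -8257/2542 3917/3813; -8257/2542 12399/2542 -1219/1271; 3917/3813 -1219/1271 2686/3813]

x' = [9/82, 157/82, 22/41]
P' = [20345/7626 -8257/2542 3917/3813; -8257/2542 12399/2542 -1219/1271; 3917/3813 -1219/1271 2686/3813]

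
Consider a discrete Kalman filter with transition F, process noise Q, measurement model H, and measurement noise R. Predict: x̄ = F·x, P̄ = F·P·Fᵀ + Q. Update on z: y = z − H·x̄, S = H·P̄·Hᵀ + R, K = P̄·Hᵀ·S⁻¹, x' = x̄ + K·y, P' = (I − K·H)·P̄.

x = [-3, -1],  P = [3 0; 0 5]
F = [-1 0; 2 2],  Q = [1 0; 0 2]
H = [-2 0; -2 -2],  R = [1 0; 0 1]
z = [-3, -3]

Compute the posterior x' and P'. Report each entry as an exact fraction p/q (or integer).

x' = [2687/1721, -204/1721]
P' = [404/1721 -406/1721; -406/1721 834/1721]

x̄ = F·x = [3, -8]
P̄ = F·P·Fᵀ + Q = [4 -6; -6 34]
y = z − H·x̄ = [3, -13]
S = H·P̄·Hᵀ + R = [17 -8; -8 105]
K = P̄·Hᵀ·S⁻¹ = [-808/1721 4/1721; 812/1721 -856/1721]
x' = x̄ + K·y = [2687/1721, -204/1721]
P' = (I − K·H)·P̄ = [404/1721 -406/1721; -406/1721 834/1721]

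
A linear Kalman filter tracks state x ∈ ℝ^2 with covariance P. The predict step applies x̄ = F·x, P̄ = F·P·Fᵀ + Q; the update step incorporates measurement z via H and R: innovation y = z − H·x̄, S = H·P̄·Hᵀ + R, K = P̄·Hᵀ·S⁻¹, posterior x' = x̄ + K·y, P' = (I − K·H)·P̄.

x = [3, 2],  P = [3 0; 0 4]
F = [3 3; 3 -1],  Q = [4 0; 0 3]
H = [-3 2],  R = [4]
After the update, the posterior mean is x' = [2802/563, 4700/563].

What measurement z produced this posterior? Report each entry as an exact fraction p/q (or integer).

x̄ = F·x = [15, 7]
P̄ = F·P·Fᵀ + Q = [67 15; 15 34]
S = H·P̄·Hᵀ + R = [563]
K = P̄·Hᵀ·S⁻¹ = [-171/563; 23/563]
x' − x̄ = [-5643/563, 759/563] = K·y
y = (KᵀK)⁻¹·Kᵀ·(x' − x̄) = [33]
z = y + H·x̄ = [33] + [-31] = [2]

z = [2]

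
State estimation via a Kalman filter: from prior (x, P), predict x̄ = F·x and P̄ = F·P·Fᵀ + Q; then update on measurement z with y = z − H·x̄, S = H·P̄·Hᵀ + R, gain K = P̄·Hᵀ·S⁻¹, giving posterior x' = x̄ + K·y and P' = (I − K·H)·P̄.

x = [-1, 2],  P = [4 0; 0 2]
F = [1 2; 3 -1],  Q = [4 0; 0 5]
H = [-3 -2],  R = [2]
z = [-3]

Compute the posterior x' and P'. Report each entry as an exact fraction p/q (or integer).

x' = [749/207, -815/207]
P' = [1264/207 -1864/207; -1864/207 2851/207]

x̄ = F·x = [3, -5]
P̄ = F·P·Fᵀ + Q = [16 8; 8 43]
y = z − H·x̄ = [-4]
S = H·P̄·Hᵀ + R = [414]
K = P̄·Hᵀ·S⁻¹ = [-32/207; -55/207]
x' = x̄ + K·y = [749/207, -815/207]
P' = (I − K·H)·P̄ = [1264/207 -1864/207; -1864/207 2851/207]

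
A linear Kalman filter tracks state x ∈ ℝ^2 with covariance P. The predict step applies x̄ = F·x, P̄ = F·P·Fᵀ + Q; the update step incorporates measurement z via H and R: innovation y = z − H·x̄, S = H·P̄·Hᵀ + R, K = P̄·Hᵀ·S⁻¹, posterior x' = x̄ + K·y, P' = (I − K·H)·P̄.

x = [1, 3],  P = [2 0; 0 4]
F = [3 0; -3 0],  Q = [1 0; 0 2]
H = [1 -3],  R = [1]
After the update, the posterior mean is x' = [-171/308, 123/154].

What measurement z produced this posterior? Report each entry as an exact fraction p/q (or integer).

x̄ = F·x = [3, -3]
P̄ = F·P·Fᵀ + Q = [19 -18; -18 20]
S = H·P̄·Hᵀ + R = [308]
K = P̄·Hᵀ·S⁻¹ = [73/308; -39/154]
x' − x̄ = [-1095/308, 585/154] = K·y
y = (KᵀK)⁻¹·Kᵀ·(x' − x̄) = [-15]
z = y + H·x̄ = [-15] + [12] = [-3]

z = [-3]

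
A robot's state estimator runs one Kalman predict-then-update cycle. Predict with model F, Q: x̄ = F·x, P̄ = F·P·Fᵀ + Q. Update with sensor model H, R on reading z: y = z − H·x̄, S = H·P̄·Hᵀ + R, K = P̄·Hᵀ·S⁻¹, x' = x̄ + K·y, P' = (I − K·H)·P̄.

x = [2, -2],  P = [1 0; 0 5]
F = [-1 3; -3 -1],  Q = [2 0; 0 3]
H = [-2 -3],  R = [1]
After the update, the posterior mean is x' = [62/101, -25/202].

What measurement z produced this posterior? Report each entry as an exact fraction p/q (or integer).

x̄ = F·x = [-8, -4]
P̄ = F·P·Fᵀ + Q = [48 -12; -12 17]
S = H·P̄·Hᵀ + R = [202]
K = P̄·Hᵀ·S⁻¹ = [-30/101; -27/202]
x' − x̄ = [870/101, 783/202] = K·y
y = (KᵀK)⁻¹·Kᵀ·(x' − x̄) = [-29]
z = y + H·x̄ = [-29] + [28] = [-1]

z = [-1]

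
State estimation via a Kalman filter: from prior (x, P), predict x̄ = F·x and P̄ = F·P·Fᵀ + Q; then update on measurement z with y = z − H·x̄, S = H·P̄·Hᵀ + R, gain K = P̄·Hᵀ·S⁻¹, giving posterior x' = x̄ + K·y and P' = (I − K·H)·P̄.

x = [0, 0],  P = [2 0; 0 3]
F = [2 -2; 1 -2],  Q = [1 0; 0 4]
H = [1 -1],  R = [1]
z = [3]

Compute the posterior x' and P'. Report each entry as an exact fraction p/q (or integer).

x' = [15/8, -3/4]
P' = [143/8 69/4; 69/4 35/2]

x̄ = F·x = [0, 0]
P̄ = F·P·Fᵀ + Q = [21 16; 16 18]
y = z − H·x̄ = [3]
S = H·P̄·Hᵀ + R = [8]
K = P̄·Hᵀ·S⁻¹ = [5/8; -1/4]
x' = x̄ + K·y = [15/8, -3/4]
P' = (I − K·H)·P̄ = [143/8 69/4; 69/4 35/2]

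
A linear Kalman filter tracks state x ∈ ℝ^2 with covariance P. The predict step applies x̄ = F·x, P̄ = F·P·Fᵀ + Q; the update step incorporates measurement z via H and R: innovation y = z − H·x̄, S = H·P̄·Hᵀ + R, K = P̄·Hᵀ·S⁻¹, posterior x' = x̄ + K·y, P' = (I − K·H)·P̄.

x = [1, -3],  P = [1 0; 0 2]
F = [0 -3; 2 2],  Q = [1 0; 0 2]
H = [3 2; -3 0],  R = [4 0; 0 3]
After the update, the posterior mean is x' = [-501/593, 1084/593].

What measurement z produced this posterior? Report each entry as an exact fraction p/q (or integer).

x̄ = F·x = [9, -4]
P̄ = F·P·Fᵀ + Q = [19 -12; -12 14]
S = H·P̄·Hᵀ + R = [87 -99; -99 174]
K = P̄·Hᵀ·S⁻¹ = [11/593 -188/593; 724/1779 260/593]
x' − x̄ = [-5838/593, 3456/593] = K·y
y = (KᵀK)⁻¹·Kᵀ·(x' − x̄) = [-18, 30]
z = y + H·x̄ = [-18, 30] + [19, -27] = [1, 3]

z = [1, 3]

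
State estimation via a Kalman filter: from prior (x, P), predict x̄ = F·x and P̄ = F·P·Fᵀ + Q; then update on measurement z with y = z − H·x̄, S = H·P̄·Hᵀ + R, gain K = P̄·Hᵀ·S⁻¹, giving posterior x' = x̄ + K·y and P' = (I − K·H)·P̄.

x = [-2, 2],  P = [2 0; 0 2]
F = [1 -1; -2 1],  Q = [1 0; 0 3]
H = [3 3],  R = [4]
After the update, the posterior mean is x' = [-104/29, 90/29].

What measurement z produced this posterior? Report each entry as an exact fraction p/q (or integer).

z = [-2]

x̄ = F·x = [-4, 6]
P̄ = F·P·Fᵀ + Q = [5 -6; -6 13]
S = H·P̄·Hᵀ + R = [58]
K = P̄·Hᵀ·S⁻¹ = [-3/58; 21/58]
x' − x̄ = [12/29, -84/29] = K·y
y = (KᵀK)⁻¹·Kᵀ·(x' − x̄) = [-8]
z = y + H·x̄ = [-8] + [6] = [-2]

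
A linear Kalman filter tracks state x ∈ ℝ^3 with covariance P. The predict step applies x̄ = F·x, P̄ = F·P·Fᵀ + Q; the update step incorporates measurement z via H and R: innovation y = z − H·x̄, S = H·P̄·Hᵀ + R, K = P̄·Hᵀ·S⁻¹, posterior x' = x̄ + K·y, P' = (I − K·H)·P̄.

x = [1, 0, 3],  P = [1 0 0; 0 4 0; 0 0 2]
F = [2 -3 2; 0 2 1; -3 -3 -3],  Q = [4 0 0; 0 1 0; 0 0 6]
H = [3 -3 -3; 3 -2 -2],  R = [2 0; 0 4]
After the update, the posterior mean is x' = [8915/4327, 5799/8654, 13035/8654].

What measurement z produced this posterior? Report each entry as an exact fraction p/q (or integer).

z = [-1, 3]

x̄ = F·x = [8, 3, -12]
P̄ = F·P·Fᵀ + Q = [52 -20 18; -20 19 -30; 18 -30 69]
S = H·P̄·Hᵀ + R = [758 666; 666 608]
K = P̄·Hᵀ·S⁻¹ = [-2016/4327 3347/4327; 2223/4327 -5411/8654; -5580/4327 11883/8654]
x' − x̄ = [-25701/4327, -20163/8654, 116883/8654] = K·y
y = (KᵀK)⁻¹·Kᵀ·(x' − x̄) = [-52, -39]
z = y + H·x̄ = [-52, -39] + [51, 42] = [-1, 3]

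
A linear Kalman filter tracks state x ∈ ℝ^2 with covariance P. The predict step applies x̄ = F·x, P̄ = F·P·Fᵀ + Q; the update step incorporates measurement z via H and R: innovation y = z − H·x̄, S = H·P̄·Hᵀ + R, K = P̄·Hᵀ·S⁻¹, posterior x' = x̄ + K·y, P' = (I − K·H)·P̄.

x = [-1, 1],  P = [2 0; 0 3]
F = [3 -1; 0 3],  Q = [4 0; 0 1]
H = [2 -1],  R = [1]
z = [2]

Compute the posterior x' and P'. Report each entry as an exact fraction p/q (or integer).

x' = [107/165, -103/165]
P' = [644/165 1229/165; 1229/165 2504/165]

x̄ = F·x = [-4, 3]
P̄ = F·P·Fᵀ + Q = [25 -9; -9 28]
y = z − H·x̄ = [13]
S = H·P̄·Hᵀ + R = [165]
K = P̄·Hᵀ·S⁻¹ = [59/165; -46/165]
x' = x̄ + K·y = [107/165, -103/165]
P' = (I − K·H)·P̄ = [644/165 1229/165; 1229/165 2504/165]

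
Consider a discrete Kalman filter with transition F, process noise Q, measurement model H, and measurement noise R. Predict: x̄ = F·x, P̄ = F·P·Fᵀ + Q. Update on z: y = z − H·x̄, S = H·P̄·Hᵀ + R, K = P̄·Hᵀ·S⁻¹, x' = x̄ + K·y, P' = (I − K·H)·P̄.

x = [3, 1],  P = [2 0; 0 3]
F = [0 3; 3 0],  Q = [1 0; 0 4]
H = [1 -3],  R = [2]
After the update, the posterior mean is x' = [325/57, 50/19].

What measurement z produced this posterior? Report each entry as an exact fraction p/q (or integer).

x̄ = F·x = [3, 9]
P̄ = F·P·Fᵀ + Q = [28 0; 0 22]
S = H·P̄·Hᵀ + R = [228]
K = P̄·Hᵀ·S⁻¹ = [7/57; -11/38]
x' − x̄ = [154/57, -121/19] = K·y
y = (KᵀK)⁻¹·Kᵀ·(x' − x̄) = [22]
z = y + H·x̄ = [22] + [-24] = [-2]

z = [-2]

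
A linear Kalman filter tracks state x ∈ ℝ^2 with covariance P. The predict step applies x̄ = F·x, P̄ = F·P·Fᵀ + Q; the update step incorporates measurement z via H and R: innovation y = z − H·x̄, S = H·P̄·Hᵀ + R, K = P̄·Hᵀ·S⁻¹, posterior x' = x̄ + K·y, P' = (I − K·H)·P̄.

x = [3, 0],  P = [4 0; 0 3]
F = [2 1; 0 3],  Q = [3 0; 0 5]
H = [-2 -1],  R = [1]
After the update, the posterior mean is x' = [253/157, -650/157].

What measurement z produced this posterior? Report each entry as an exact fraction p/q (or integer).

x̄ = F·x = [6, 0]
P̄ = F·P·Fᵀ + Q = [22 9; 9 32]
S = H·P̄·Hᵀ + R = [157]
K = P̄·Hᵀ·S⁻¹ = [-53/157; -50/157]
x' − x̄ = [-689/157, -650/157] = K·y
y = (KᵀK)⁻¹·Kᵀ·(x' − x̄) = [13]
z = y + H·x̄ = [13] + [-12] = [1]

z = [1]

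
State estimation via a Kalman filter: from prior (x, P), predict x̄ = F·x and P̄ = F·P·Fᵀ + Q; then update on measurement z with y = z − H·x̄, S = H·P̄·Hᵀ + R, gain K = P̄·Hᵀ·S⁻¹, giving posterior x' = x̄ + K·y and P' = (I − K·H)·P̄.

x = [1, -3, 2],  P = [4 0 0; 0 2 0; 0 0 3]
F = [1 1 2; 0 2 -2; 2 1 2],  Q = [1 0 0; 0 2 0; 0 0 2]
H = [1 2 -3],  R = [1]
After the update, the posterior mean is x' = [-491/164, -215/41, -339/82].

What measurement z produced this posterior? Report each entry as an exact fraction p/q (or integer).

x̄ = F·x = [2, -10, 3]
P̄ = F·P·Fᵀ + Q = [19 -8 22; -8 22 -8; 22 -8 32]
S = H·P̄·Hᵀ + R = [328]
K = P̄·Hᵀ·S⁻¹ = [-63/328; 15/82; -45/164]
x' − x̄ = [-819/164, 195/41, -585/82] = K·y
y = (KᵀK)⁻¹·Kᵀ·(x' − x̄) = [26]
z = y + H·x̄ = [26] + [-27] = [-1]

z = [-1]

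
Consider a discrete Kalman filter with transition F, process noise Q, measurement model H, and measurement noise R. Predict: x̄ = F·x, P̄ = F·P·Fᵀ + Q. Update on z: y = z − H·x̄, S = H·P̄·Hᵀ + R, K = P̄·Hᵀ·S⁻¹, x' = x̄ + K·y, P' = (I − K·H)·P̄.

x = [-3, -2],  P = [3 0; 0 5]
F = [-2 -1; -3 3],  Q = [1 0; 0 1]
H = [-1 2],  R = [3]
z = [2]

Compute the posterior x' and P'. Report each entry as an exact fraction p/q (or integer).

x̄ = F·x = [8, 3]
P̄ = F·P·Fᵀ + Q = [18 3; 3 73]
y = z − H·x̄ = [4]
S = H·P̄·Hᵀ + R = [301]
K = P̄·Hᵀ·S⁻¹ = [-12/301; 143/301]
x' = x̄ + K·y = [2360/301, 1475/301]
P' = (I − K·H)·P̄ = [5274/301 2619/301; 2619/301 1524/301]

x' = [2360/301, 1475/301]
P' = [5274/301 2619/301; 2619/301 1524/301]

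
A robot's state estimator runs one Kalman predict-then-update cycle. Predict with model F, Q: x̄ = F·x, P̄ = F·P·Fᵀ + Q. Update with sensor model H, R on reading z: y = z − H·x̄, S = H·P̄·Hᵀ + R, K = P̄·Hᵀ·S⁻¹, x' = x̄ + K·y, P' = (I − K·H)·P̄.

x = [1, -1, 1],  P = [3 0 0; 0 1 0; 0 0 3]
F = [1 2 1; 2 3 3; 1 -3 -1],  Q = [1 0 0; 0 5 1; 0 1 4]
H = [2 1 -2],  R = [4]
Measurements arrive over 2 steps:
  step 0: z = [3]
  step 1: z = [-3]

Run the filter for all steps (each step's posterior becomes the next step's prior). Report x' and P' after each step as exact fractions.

step 0: x̄ = F·x = [0, 2, 3]
step 0: P̄ = F·P·Fᵀ + Q = [11 21 -6; 21 53 -11; -6 -11 19]
step 0: y = z − H·x̄ = [7]
step 0: S = H·P̄·Hᵀ + R = [353]
step 0: K = P̄·Hᵀ·S⁻¹ = [55/353; 117/353; -61/353]
step 0: x' = x̄ + K·y = [385/353, 1525/353, 632/353]
step 0: P' = (I − K·H)·P̄ = [858/353 978/353 1237/353; 978/353 5020/353 3254/353; 1237/353 3254/353 2986/353]
step 1: x̄ = F·x = [4067/353, 7241/353, -4822/353]
step 1: P̄ = F·P·Fᵀ + Q = [43679/353 83111/353 -49496/353; 83111/353 162403/353 -92814/353; -49496/353 -92814/353 61618/353]
step 1: y = z − H·x̄ = [-26078/353]
step 1: S = H·P̄·Hᵀ + R = [1684671/353]
step 1: K = P̄·Hᵀ·S⁻¹ = [269461/1684671; 514253/1684671; -105014/561557]
step 1: x' = x̄ + K·y = [-497017/1684671, -3433391/1684671, 87046/561557]
step 1: P' = (I − K·H)·P̄ = [2763496/1684671 4089416/1684671 1423094/561557; 4089416/1684671 25890868/1684671 5335448/561557; 1423094/561557 5335448/561557 4300846/561557]

step 0: x' = [385/353, 1525/353, 632/353], P' = [858/353 978/353 1237/353; 978/353 5020/353 3254/353; 1237/353 3254/353 2986/353]
step 1: x' = [-497017/1684671, -3433391/1684671, 87046/561557], P' = [2763496/1684671 4089416/1684671 1423094/561557; 4089416/1684671 25890868/1684671 5335448/561557; 1423094/561557 5335448/561557 4300846/561557]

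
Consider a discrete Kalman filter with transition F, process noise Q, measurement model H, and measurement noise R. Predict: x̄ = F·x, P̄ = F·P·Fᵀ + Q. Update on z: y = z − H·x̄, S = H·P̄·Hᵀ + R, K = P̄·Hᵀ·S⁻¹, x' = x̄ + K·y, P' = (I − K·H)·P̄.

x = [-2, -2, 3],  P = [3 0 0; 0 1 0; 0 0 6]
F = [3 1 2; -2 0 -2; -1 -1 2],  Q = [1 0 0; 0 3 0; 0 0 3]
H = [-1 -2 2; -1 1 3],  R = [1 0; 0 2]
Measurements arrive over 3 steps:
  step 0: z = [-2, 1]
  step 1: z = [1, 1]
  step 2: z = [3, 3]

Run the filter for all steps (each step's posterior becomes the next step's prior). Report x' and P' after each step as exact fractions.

step 0: x̄ = F·x = [-2, -2, 10]
step 0: P̄ = F·P·Fᵀ + Q = [53 -42 14; -42 39 -18; 14 -18 31]
step 0: y = z − H·x̄ = [-28, -29]
step 0: S = H·P̄·Hᵀ + R = [254 121; 121 265]
step 0: K = P̄·Hᵀ·S⁻¹ = [22048/52669 -20601/52669; -22347/52669 15570/52669; 14879/52669 5330/52669]
step 0: x' = x̄ + K·y = [-125253/52669, 68848/52669, -44492/52669]
step 0: P' = (I − K·H)·P̄ = [398772/52669 -68415/52669 141995/52669; -68415/52669 24717/52669 -20664/52669; 141995/52669 -20664/52669 57773/52669]
step 1: x̄ = F·x = [-395895/52669, 339490/52669, -32579/52669]
step 1: P̄ = F·P·Fᵀ + Q = [5108220/52669 -3865516/52669 -148301/52669; -3865516/52669 3120147/52669 104304/52669; -148301/52669 104304/52669 190434/52669]
step 1: y = z − H·x̄ = [400912/52669, -584979/52669]
step 1: S = H·P̄·Hᵀ + R = [2699921/52669 -3530697/52669; -3530697/52669 19294273/52669]
step 1: K = P̄·Hᵀ·S⁻¹ = [220778263/752381696 -326879921/752381696; -304270415/752381696 228929465/752381696; 43165607/188095424 15931039/188095424]
step 1: x' = x̄ + K·y = [-344293745/752381696, -9085575/752381696, 35283103/188095424]
step 1: P' = (I − K·H)·P̄ = [4765434159/752381696 -841911079/752381696 412798783/188095424; -841911079/752381696 333805023/752381696 -59821431/188095424; 412798783/188095424 -59821431/188095424 42040191/47023856]
step 2: x̄ = F·x = [-379850993/376190848, 203161333/376190848, 39727759/47023856]
step 2: P̄ = F·P·Fᵀ + Q = [15117849647/188095424 -11408183723/188095424 -61472201/23511928; -11408183723/188095424 9304753751/188095424 42984757/23511928; -61472201/23511928 42984757/23511928 10607409/2938991]
step 2: y = z − H·x̄ = [519400073/376190848, -203952999/188095424]
step 2: S = H·P̄·Hᵀ + R = [8823807871/188095424 -4871610353/94047712; -4871610353/94047712 14684740815/47023856]
step 2: K = P̄·Hᵀ·S⁻¹ = [646514662459/2250830815651 -965750835824/2250830815651; -907720387807/2250830815651 682668362220/2250830815651; 511582869618/2250830815651 194921333955/2250830815651]
step 2: x' = x̄ + K·y = [-665858830341/4501661631302, -1555873929287/4501661631302, 2396576942027/2250830815651]
step 2: P' = (I − K·H)·P̄ = [14056999483431/2250830815651 -2482443351763/2250830815651 4869313721182/2250830815651; -2482443351763/2250830815651 992034745508/2250830815651 -703047124277/2250830815651; 4869313721182/2250830815651 -703047124277/2250830815651 1987401171123/2250830815651]

step 0: x' = [-125253/52669, 68848/52669, -44492/52669], P' = [398772/52669 -68415/52669 141995/52669; -68415/52669 24717/52669 -20664/52669; 141995/52669 -20664/52669 57773/52669]
step 1: x' = [-344293745/752381696, -9085575/752381696, 35283103/188095424], P' = [4765434159/752381696 -841911079/752381696 412798783/188095424; -841911079/752381696 333805023/752381696 -59821431/188095424; 412798783/188095424 -59821431/188095424 42040191/47023856]
step 2: x' = [-665858830341/4501661631302, -1555873929287/4501661631302, 2396576942027/2250830815651], P' = [14056999483431/2250830815651 -2482443351763/2250830815651 4869313721182/2250830815651; -2482443351763/2250830815651 992034745508/2250830815651 -703047124277/2250830815651; 4869313721182/2250830815651 -703047124277/2250830815651 1987401171123/2250830815651]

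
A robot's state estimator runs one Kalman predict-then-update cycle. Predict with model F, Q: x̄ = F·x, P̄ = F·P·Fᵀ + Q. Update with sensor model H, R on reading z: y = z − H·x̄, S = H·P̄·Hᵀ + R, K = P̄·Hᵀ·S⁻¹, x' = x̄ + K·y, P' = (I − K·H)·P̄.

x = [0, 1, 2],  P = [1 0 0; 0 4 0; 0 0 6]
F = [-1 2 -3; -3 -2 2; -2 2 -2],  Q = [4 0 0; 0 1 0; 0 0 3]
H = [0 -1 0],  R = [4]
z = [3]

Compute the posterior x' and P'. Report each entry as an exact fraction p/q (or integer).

x' = [29/54, -71/27, 31/27]
P' = [1649/54 -98/27 625/27; -98/27 100/27 -68/27; 625/27 -68/27 691/27]

x̄ = F·x = [-4, 2, -2]
P̄ = F·P·Fᵀ + Q = [75 -49 54; -49 50 -34; 54 -34 47]
y = z − H·x̄ = [5]
S = H·P̄·Hᵀ + R = [54]
K = P̄·Hᵀ·S⁻¹ = [49/54; -25/27; 17/27]
x' = x̄ + K·y = [29/54, -71/27, 31/27]
P' = (I − K·H)·P̄ = [1649/54 -98/27 625/27; -98/27 100/27 -68/27; 625/27 -68/27 691/27]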